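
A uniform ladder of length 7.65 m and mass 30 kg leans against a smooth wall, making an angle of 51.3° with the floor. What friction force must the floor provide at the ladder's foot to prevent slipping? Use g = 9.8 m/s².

Choose the foot of the ladder as the axis so the floor normal and friction both act there and drop out.
Ladder weight 30×9.8 = 294 N acts at 3.825 m along the ladder; its horizontal arm is 3.825·cos51.3° = 2.392 m → τ = 703.2 N·m clockwise.
Wall normal N acts horizontally at the top; its moment arm is the height L sinθ = 7.65·sin51.3° = 5.97 m, counterclockwise.
Balancing moments: N × 5.97 = 703.2, giving N = 118 N.
ΣFx = 0: friction at the foot balances the wall's push, so f = N_wall = 118 N.

f ≈ 118 N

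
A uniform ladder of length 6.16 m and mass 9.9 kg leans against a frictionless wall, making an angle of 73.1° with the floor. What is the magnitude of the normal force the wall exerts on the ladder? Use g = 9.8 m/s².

N_wall ≈ 14.7 N

Sum moments about the foot of the ladder (the floor normal and friction both act there and drop out).
Ladder weight 9.9×9.8 = 97.02 N acts at 3.08 m along the ladder; its horizontal arm is 3.08·cos73.1° = 0.8954 m → τ = 86.87 N·m clockwise.
Wall normal N acts horizontally at the top; its moment arm is the height L sinθ = 6.16·sin73.1° = 5.894 m, counterclockwise.
Balancing moments: N × 5.894 = 86.87, giving N = 14.7 N.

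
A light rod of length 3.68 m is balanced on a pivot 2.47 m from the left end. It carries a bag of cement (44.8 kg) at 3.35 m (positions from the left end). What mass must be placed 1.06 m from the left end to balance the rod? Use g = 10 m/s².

m ≈ 28 kg

Choose the pivot (at 2.47 m from the left end) as the axis so the support reaction has zero arm there.
Bag of cement: 44.8 × 10 = 448 N down at 3.35 m → arm 0.88 m, τ = 448 × 0.88 = 394.2 N·m clockwise.
Net moment of known loads = 394.2 N·m clockwise.
An unknown mass m at 1.06 m has arm 1.41 m; its moment is m·g·1.41 counterclockwise.
For rotational equilibrium, m × 10 × 1.41 = 394.2, so m = 394.2 / (10 × 1.41) = 28 kg.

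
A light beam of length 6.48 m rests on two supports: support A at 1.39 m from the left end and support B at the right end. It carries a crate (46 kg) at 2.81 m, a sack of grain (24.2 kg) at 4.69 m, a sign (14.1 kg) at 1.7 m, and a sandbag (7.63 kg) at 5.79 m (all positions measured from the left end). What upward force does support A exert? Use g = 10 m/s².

About support B:
Crate: 46 × 10 = 460 N down at 2.81 m → arm 3.67 m, τ = 460 × 3.67 = 1688 N·m counterclockwise.
Sack of grain: 24.2 × 10 = 242 N down at 4.69 m → arm 1.79 m, τ = 242 × 1.79 = 433.2 N·m counterclockwise.
Sign: 14.1 × 10 = 141 N down at 1.7 m → arm 4.78 m, τ = 141 × 4.78 = 674 N·m counterclockwise.
Sandbag: 7.63 × 10 = 76.3 N down at 5.79 m → arm 0.69 m, τ = 76.3 × 0.69 = 52.65 N·m counterclockwise.
Net load moment about support B = 2848 N·m counterclockwise.
Reaction R at support A is upward at 1.39 m, arm 5.09 m → moment R × 5.09 clockwise.
Balancing moments: R × 5.09 = 2848, giving R = 560 N.

R_A ≈ 560 N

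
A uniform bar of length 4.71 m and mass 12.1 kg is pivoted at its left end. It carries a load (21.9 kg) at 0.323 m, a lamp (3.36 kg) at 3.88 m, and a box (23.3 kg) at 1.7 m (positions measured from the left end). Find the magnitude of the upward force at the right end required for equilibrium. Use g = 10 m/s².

Take moments about the left end.
Beam weight: 12.1 × 10 = 121 N down at 2.355 m → arm 2.355 m, τ = 121 × 2.355 = 285 N·m clockwise.
Load: 21.9 × 10 = 219 N down at 0.323 m → arm 0.323 m, τ = 219 × 0.323 = 70.74 N·m clockwise.
Lamp: 3.36 × 10 = 33.6 N down at 3.88 m → arm 3.88 m, τ = 33.6 × 3.88 = 130.4 N·m clockwise.
Box: 23.3 × 10 = 233 N down at 1.7 m → arm 1.7 m, τ = 233 × 1.7 = 396.1 N·m clockwise.
Net moment of the loads = 882.2 N·m clockwise.
The upward force F acts at the right end, arm 4.71 m, giving F × 4.71 counterclockwise.
Στ = 0 ⇒ F × 4.71 = 882.2 ⇒ F = 882.2 / 4.71 = 187 N.

F ≈ 187 N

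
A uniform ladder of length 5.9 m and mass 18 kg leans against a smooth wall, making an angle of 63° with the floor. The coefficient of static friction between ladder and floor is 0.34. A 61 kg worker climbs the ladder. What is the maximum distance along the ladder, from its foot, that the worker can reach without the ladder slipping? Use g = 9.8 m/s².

d ≈ 4.23 m

Take moments about the foot of the ladder.
Ladder weight 18×9.8 = 176.4 N acts at 2.95 m along the ladder; its horizontal arm is 2.95·cos63° = 1.339 m → τ = 236.2 N·m clockwise.
Worker weight 61×9.8 = 597.8 N at distance d → arm d·cos63° → τ = 597.8·d·0.454 clockwise.
Wall normal N at the top has arm L sinθ = 5.257 m counterclockwise, so Στ = 0 gives N·5.257 = 236.2 + 271.4·d.
ΣFy = 0 ⇒ N_floor = 774.2 N, so the maximum friction is μ_s·N_floor = 0.34×774.2 = 263.2 N. ΣFx = 0 ⇒ N_wall = f, so at the slipping point N = 263.2 N.
Substituting: 263.2×5.257 = 236.2 + 271.4·d ⇒ d = (1384 − 236.2) / 271.4 = 4.23 m.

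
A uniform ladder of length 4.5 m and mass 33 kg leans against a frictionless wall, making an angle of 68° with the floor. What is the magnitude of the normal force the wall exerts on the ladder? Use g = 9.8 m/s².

Choose the foot of the ladder as the axis so the floor normal and friction both act there and drop out.
Ladder weight 33×9.8 = 323.4 N acts at 2.25 m along the ladder; its horizontal arm is 2.25·cos68° = 0.8429 m → τ = 272.6 N·m clockwise.
Wall normal N acts horizontally at the top; its moment arm is the height L sinθ = 4.5·sin68° = 4.172 m, counterclockwise.
For rotational equilibrium, N × 4.172 = 272.6, so N = 65.3 N.

N_wall ≈ 65.3 N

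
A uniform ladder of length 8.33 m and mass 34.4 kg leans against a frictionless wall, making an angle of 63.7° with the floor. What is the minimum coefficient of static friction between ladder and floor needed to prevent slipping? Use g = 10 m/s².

Taking torques about the foot of the ladder:
Ladder weight 34.4×10 = 344 N acts at 4.165 m along the ladder; its horizontal arm is 4.165·cos63.7° = 1.845 m → τ = 634.7 N·m clockwise.
Wall normal N acts horizontally at the top; its moment arm is the height L sinθ = 8.33·sin63.7° = 7.468 m, counterclockwise.
Setting net torque to zero: N × 7.468 = 634.7 → N = 84.99 N.
ΣFx = 0 ⇒ f = N_wall = 84.99 N. ΣFy = 0 ⇒ N_floor = 344 N.
μ_min = f / N_floor = 84.99 / 344 = 0.247.

μ_min ≈ 0.247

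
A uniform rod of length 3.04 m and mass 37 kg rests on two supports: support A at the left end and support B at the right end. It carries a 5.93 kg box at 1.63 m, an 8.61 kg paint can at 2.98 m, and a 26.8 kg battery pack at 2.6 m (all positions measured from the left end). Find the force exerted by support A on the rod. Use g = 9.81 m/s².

Take moments about support B.
Beam weight: 37 × 9.81 = 363 N down at 1.52 m → arm 1.52 m, τ = 363 × 1.52 = 551.8 N·m counterclockwise.
Box: 5.93 × 9.81 = 58.17 N down at 1.63 m → arm 1.41 m, τ = 58.17 × 1.41 = 82.02 N·m counterclockwise.
Paint can: 8.61 × 9.81 = 84.46 N down at 2.98 m → arm 0.06 m, τ = 84.46 × 0.06 = 5.068 N·m counterclockwise.
Battery pack: 26.8 × 9.81 = 262.9 N down at 2.6 m → arm 0.44 m, τ = 262.9 × 0.44 = 115.7 N·m counterclockwise.
Net load moment about support B = 754.6 N·m counterclockwise.
Reaction R at support A is upward at 0 m, arm 3.04 m → moment R × 3.04 clockwise.
Setting net torque to zero: R × 3.04 = 754.6 → R = 248 N.

R_A ≈ 248 N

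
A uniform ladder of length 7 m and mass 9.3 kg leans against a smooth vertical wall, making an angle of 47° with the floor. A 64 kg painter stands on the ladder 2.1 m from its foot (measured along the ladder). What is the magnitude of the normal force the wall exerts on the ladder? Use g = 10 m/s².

N_wall ≈ 222 N

About the foot of the ladder:
Ladder weight 9.3×10 = 93 N acts at 3.5 m along the ladder; its horizontal arm is 3.5·cos47° = 2.387 m → τ = 222 N·m clockwise.
Painter: 64×10 = 640 N at 2.1 m → arm 1.432 m → τ = 916.5 N·m clockwise.
Wall normal N acts horizontally at the top; its moment arm is the height L sinθ = 7·sin47° = 5.119 m, counterclockwise.
Balancing moments: N × 5.119 = 1138, giving N = 222 N.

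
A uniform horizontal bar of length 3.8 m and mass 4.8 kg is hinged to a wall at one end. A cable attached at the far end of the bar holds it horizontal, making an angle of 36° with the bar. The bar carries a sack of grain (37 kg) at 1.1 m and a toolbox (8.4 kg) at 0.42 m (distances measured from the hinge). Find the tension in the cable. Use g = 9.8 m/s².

Take moments about the hinge.
Beam weight: 4.8 × 9.8 = 47.04 N down at 1.9 m → arm 1.9 m, τ = 47.04 × 1.9 = 89.38 N·m clockwise.
Sack of grain: 37 × 9.8 = 362.6 N down at 1.1 m → arm 1.1 m, τ = 362.6 × 1.1 = 398.9 N·m clockwise.
Toolbox: 8.4 × 9.8 = 82.32 N down at 0.42 m → arm 0.42 m, τ = 82.32 × 0.42 = 34.57 N·m clockwise.
Total clockwise load moment = 522.9 N·m.
The cable tension T acts at 3.8 m; only its component perpendicular to the bar, T sinθ, produces torque. sin 36° = 0.5878.
Στ = 0 ⇒ T × 3.8 × 0.5878 = 522.9 ⇒ T = 522.9 / 2.234 = 234 N.

T ≈ 234 N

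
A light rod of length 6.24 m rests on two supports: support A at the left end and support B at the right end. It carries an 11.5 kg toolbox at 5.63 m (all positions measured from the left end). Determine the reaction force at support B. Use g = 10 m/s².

Taking torques about support A:
Toolbox: 11.5 × 10 = 115 N down at 5.63 m → arm 5.63 m, τ = 115 × 5.63 = 647.4 N·m clockwise.
Net load moment about support A = 647.4 N·m clockwise.
Reaction R at support B is upward at 6.24 m, arm 6.24 m → moment R × 6.24 counterclockwise.
Setting net torque to zero: R × 6.24 = 647.4 → R = 104 N.

R_B ≈ 104 N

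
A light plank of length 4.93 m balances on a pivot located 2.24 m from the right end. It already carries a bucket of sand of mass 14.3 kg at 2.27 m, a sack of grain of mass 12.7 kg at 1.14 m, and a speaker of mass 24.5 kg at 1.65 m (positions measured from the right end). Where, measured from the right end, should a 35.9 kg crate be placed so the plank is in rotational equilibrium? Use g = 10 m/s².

x ≈ 3.02 m from the right end

Take moments about the pivot (at 2.24 m from the right end).
Bucket of sand: 14.3 × 10 = 143 N down at 2.27 m → arm 0.03 m, τ = 143 × 0.03 = 4.29 N·m counterclockwise.
Sack of grain: 12.7 × 10 = 127 N down at 1.14 m → arm 1.1 m, τ = 127 × 1.1 = 139.7 N·m clockwise.
Speaker: 24.5 × 10 = 245 N down at 1.65 m → arm 0.59 m, τ = 245 × 0.59 = 144.5 N·m clockwise.
Net moment of existing loads = 279.9 N·m clockwise.
The crate weighs 35.9 × 10 = 359 N and must supply an equal counterclockwise moment, so its lever arm about the pivot is 279.9 / 359 = 0.78 m.
That puts it at 2.24 + 0.78 = 3.02 m from the right end.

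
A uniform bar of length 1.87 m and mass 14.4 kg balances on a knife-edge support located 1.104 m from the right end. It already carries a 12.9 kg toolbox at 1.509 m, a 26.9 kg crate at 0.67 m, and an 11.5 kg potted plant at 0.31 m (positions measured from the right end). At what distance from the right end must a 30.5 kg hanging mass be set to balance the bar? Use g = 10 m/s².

About the knife-edge support (at 1.104 m from the right end):
Beam weight: 14.4 × 10 = 144 N down at 0.935 m → arm 0.169 m, τ = 144 × 0.169 = 24.34 N·m clockwise.
Toolbox: 12.9 × 10 = 129 N down at 1.509 m → arm 0.405 m, τ = 129 × 0.405 = 52.25 N·m counterclockwise.
Crate: 26.9 × 10 = 269 N down at 0.67 m → arm 0.434 m, τ = 269 × 0.434 = 116.7 N·m clockwise.
Potted plant: 11.5 × 10 = 115 N down at 0.31 m → arm 0.794 m, τ = 115 × 0.794 = 91.31 N·m clockwise.
Net moment of existing loads = 180.1 N·m clockwise.
The hanging mass weighs 30.5 × 10 = 305 N and must supply an equal counterclockwise moment, so its lever arm about the knife-edge support is 180.1 / 305 = 0.59 m.
That puts it at 1.104 + 0.59 = 1.69 m from the right end.

x ≈ 1.69 m from the right end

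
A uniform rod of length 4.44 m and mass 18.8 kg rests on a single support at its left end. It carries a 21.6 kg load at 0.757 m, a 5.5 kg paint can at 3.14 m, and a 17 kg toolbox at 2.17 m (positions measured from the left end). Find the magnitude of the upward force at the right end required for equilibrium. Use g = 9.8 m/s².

F ≈ 248 N

Take moments about the left end.
Beam weight: 18.8 × 9.8 = 184.2 N down at 2.22 m → arm 2.22 m, τ = 184.2 × 2.22 = 408.9 N·m clockwise.
Load: 21.6 × 9.8 = 211.7 N down at 0.757 m → arm 0.757 m, τ = 211.7 × 0.757 = 160.3 N·m clockwise.
Paint can: 5.5 × 9.8 = 53.9 N down at 3.14 m → arm 3.14 m, τ = 53.9 × 3.14 = 169.2 N·m clockwise.
Toolbox: 17 × 9.8 = 166.6 N down at 2.17 m → arm 2.17 m, τ = 166.6 × 2.17 = 361.5 N·m clockwise.
Net moment of the loads = 1100 N·m clockwise.
The upward force F acts at the right end, arm 4.44 m, giving F × 4.44 counterclockwise.
Setting net torque to zero: F × 4.44 = 1100 → F = 1100 / 4.44 = 248 N.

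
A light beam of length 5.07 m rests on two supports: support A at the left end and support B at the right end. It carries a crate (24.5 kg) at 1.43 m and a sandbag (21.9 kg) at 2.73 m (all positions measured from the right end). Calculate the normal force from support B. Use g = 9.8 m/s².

Taking torques about support A:
Crate: 24.5 × 9.8 = 240.1 N down at 1.43 m → arm 3.64 m, τ = 240.1 × 3.64 = 874 N·m clockwise.
Sandbag: 21.9 × 9.8 = 214.6 N down at 2.73 m → arm 2.34 m, τ = 214.6 × 2.34 = 502.2 N·m clockwise.
Net load moment about support A = 1376 N·m clockwise.
Reaction R at support B is upward at 0 m, arm 5.07 m → moment R × 5.07 counterclockwise.
Setting net torque to zero: R × 5.07 = 1376 → R = 271 N.

R_B ≈ 271 N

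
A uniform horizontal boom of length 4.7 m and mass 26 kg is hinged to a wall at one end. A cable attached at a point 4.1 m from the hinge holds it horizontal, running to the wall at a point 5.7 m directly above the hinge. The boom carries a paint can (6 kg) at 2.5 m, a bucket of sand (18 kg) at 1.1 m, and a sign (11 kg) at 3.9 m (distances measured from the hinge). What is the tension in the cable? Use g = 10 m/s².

Choose the hinge as the axis so the unknown hinge reaction has zero arm there.
Beam weight: 26 × 10 = 260 N down at 2.35 m → arm 2.35 m, τ = 260 × 2.35 = 611 N·m clockwise.
Paint can: 6 × 10 = 60 N down at 2.5 m → arm 2.5 m, τ = 60 × 2.5 = 150 N·m clockwise.
Bucket of sand: 18 × 10 = 180 N down at 1.1 m → arm 1.1 m, τ = 180 × 1.1 = 198 N·m clockwise.
Sign: 11 × 10 = 110 N down at 3.9 m → arm 3.9 m, τ = 110 × 3.9 = 429 N·m clockwise.
Total clockwise load moment = 1388 N·m.
The cable tension T acts at 4.1 m; only its component perpendicular to the boom, T sinθ, produces torque. sinθ = h/√(h²+d²) = 5.7/√(5.7²+4.1²) = 0.8118.
Setting net torque to zero: T × 4.1 × 0.8118 = 1388 → T = 1388 / 3.328 = 417 N.

T ≈ 417 N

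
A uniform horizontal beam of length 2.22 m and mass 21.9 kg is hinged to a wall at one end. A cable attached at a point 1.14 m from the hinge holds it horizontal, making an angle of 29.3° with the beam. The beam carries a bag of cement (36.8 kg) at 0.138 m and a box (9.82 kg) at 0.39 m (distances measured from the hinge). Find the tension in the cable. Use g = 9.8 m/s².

Choose the hinge as the axis so the unknown hinge reaction has zero arm there.
Beam weight: 21.9 × 9.8 = 214.6 N down at 1.11 m → arm 1.11 m, τ = 214.6 × 1.11 = 238.2 N·m clockwise.
Bag of cement: 36.8 × 9.8 = 360.6 N down at 0.138 m → arm 0.138 m, τ = 360.6 × 0.138 = 49.76 N·m clockwise.
Box: 9.82 × 9.8 = 96.24 N down at 0.39 m → arm 0.39 m, τ = 96.24 × 0.39 = 37.53 N·m clockwise.
Total clockwise load moment = 325.5 N·m.
The cable tension T acts at 1.14 m; only its component perpendicular to the beam, T sinθ, produces torque. sin 29.3° = 0.4894.
Setting net torque to zero: T × 1.14 × 0.4894 = 325.5 → T = 325.5 / 0.5579 = 583 N.

T ≈ 583 N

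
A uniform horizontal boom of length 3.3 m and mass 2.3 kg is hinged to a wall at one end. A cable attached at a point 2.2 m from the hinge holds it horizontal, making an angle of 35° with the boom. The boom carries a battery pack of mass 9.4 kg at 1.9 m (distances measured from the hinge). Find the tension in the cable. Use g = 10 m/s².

Take moments about the hinge.
Beam weight: 2.3 × 10 = 23 N down at 1.65 m → arm 1.65 m, τ = 23 × 1.65 = 37.95 N·m clockwise.
Battery pack: 9.4 × 10 = 94 N down at 1.9 m → arm 1.9 m, τ = 94 × 1.9 = 178.6 N·m clockwise.
Total clockwise load moment = 216.6 N·m.
The cable tension T acts at 2.2 m; only its component perpendicular to the boom, T sinθ, produces torque. sin 35° = 0.5736.
Setting net torque to zero: T × 2.2 × 0.5736 = 216.6 → T = 216.6 / 1.262 = 172 N.

T ≈ 172 N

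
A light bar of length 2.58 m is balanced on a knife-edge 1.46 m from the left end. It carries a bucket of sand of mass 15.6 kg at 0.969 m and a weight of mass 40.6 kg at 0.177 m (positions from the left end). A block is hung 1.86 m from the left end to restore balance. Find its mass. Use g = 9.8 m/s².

Taking torques about the knife-edge (at 1.46 m from the left end):
Bucket of sand: 15.6 × 9.8 = 152.9 N down at 0.969 m → arm 0.491 m, τ = 152.9 × 0.491 = 75.07 N·m counterclockwise.
Weight: 40.6 × 9.8 = 397.9 N down at 0.177 m → arm 1.283 m, τ = 397.9 × 1.283 = 510.5 N·m counterclockwise.
Net moment of known loads = 585.6 N·m counterclockwise.
An unknown mass m at 1.86 m has arm 0.4 m; its moment is m·g·0.4 clockwise.
Setting net torque to zero: m × 9.8 × 0.4 = 585.6 → m = 585.6 / (9.8 × 0.4) = 149 kg.

m ≈ 149 kg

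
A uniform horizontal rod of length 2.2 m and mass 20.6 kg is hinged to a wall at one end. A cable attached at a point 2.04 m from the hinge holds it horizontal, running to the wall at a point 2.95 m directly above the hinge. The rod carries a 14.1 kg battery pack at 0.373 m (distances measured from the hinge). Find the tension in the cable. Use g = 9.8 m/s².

About the hinge:
Beam weight: 20.6 × 9.8 = 201.9 N down at 1.1 m → arm 1.1 m, τ = 201.9 × 1.1 = 222.1 N·m clockwise.
Battery pack: 14.1 × 9.8 = 138.2 N down at 0.373 m → arm 0.373 m, τ = 138.2 × 0.373 = 51.55 N·m clockwise.
Total clockwise load moment = 273.6 N·m.
The cable tension T acts at 2.04 m; only its component perpendicular to the rod, T sinθ, produces torque. sinθ = h/√(h²+d²) = 2.95/√(2.95²+2.04²) = 0.8225.
For rotational equilibrium, T × 2.04 × 0.8225 = 273.6, so T = 273.6 / 1.678 = 163 N.

T ≈ 163 N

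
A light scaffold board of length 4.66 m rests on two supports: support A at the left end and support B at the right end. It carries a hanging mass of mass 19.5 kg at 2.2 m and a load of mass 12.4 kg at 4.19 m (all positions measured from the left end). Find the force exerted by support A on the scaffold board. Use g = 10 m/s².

R_A ≈ 115 N

Taking torques about support B:
Hanging mass: 19.5 × 10 = 195 N down at 2.2 m → arm 2.46 m, τ = 195 × 2.46 = 479.7 N·m counterclockwise.
Load: 12.4 × 10 = 124 N down at 4.19 m → arm 0.47 m, τ = 124 × 0.47 = 58.28 N·m counterclockwise.
Net load moment about support B = 538 N·m counterclockwise.
Reaction R at support A is upward at 0 m, arm 4.66 m → moment R × 4.66 clockwise.
Setting net torque to zero: R × 4.66 = 538 → R = 115 N.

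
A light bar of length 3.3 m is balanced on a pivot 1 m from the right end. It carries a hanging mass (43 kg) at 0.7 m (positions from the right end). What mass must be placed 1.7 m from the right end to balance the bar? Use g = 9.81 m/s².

About the pivot (at 1 m from the right end):
Hanging mass: 43 × 9.81 = 421.8 N down at 0.7 m → arm 0.3 m, τ = 421.8 × 0.3 = 126.5 N·m clockwise.
Net moment of known loads = 126.5 N·m clockwise.
An unknown mass m at 1.7 m has arm 0.7 m; its moment is m·g·0.7 counterclockwise.
For rotational equilibrium, m × 9.81 × 0.7 = 126.5, so m = 126.5 / (9.81 × 0.7) = 18.4 kg.

m ≈ 18.4 kg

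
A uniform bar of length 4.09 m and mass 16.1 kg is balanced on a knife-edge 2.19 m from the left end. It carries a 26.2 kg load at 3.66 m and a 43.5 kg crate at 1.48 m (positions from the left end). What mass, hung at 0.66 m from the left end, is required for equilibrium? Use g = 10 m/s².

Taking torques about the knife-edge (at 2.19 m from the left end):
Beam weight: 16.1 × 10 = 161 N down at 2.045 m → arm 0.145 m, τ = 161 × 0.145 = 23.34 N·m counterclockwise.
Load: 26.2 × 10 = 262 N down at 3.66 m → arm 1.47 m, τ = 262 × 1.47 = 385.1 N·m clockwise.
Crate: 43.5 × 10 = 435 N down at 1.48 m → arm 0.71 m, τ = 435 × 0.71 = 308.8 N·m counterclockwise.
Net moment of known loads = 52.96 N·m clockwise.
An unknown mass m at 0.66 m has arm 1.53 m; its moment is m·g·1.53 counterclockwise.
Balancing moments: m × 10 × 1.53 = 52.96, giving m = 52.96 / (10 × 1.53) = 3.46 kg.

m ≈ 3.46 kg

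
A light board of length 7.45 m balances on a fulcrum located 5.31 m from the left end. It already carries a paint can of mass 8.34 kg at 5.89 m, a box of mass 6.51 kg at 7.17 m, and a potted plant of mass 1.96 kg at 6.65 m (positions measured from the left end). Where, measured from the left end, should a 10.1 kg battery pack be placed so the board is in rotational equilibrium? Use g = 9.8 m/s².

Choose the fulcrum (at 5.31 m from the left end) as the axis so the support reaction has zero arm there.
Paint can: 8.34 × 9.8 = 81.73 N down at 5.89 m → arm 0.58 m, τ = 81.73 × 0.58 = 47.4 N·m clockwise.
Box: 6.51 × 9.8 = 63.8 N down at 7.17 m → arm 1.86 m, τ = 63.8 × 1.86 = 118.7 N·m clockwise.
Potted plant: 1.96 × 9.8 = 19.21 N down at 6.65 m → arm 1.34 m, τ = 19.21 × 1.34 = 25.74 N·m clockwise.
Net moment of existing loads = 191.8 N·m clockwise.
The battery pack weighs 10.1 × 9.8 = 98.98 N and must supply an equal counterclockwise moment, so its lever arm about the fulcrum is 191.8 / 98.98 = 1.94 m.
That puts it at 5.31 − 1.94 = 3.37 m from the left end.

x ≈ 3.37 m from the left end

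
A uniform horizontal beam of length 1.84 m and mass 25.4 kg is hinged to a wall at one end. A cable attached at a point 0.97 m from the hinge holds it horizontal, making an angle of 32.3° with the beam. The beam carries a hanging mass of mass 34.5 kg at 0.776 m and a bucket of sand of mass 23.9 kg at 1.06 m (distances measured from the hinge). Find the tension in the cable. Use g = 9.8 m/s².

About the hinge:
Beam weight: 25.4 × 9.8 = 248.9 N down at 0.92 m → arm 0.92 m, τ = 248.9 × 0.92 = 229 N·m clockwise.
Hanging mass: 34.5 × 9.8 = 338.1 N down at 0.776 m → arm 0.776 m, τ = 338.1 × 0.776 = 262.4 N·m clockwise.
Bucket of sand: 23.9 × 9.8 = 234.2 N down at 1.06 m → arm 1.06 m, τ = 234.2 × 1.06 = 248.3 N·m clockwise.
Total clockwise load moment = 739.7 N·m.
The cable tension T acts at 0.97 m; only its component perpendicular to the beam, T sinθ, produces torque. sin 32.3° = 0.5344.
Balancing moments: T × 0.97 × 0.5344 = 739.7, giving T = 739.7 / 0.5184 = 1430 N.

T ≈ 1430 N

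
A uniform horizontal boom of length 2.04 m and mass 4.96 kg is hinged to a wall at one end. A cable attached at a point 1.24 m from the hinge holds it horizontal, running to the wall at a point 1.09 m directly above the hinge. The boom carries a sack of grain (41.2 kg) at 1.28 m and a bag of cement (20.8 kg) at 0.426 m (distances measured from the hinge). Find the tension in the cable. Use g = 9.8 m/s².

Take moments about the hinge.
Beam weight: 4.96 × 9.8 = 48.61 N down at 1.02 m → arm 1.02 m, τ = 48.61 × 1.02 = 49.58 N·m clockwise.
Sack of grain: 41.2 × 9.8 = 403.8 N down at 1.28 m → arm 1.28 m, τ = 403.8 × 1.28 = 516.9 N·m clockwise.
Bag of cement: 20.8 × 9.8 = 203.8 N down at 0.426 m → arm 0.426 m, τ = 203.8 × 0.426 = 86.82 N·m clockwise.
Total clockwise load moment = 653.3 N·m.
The cable tension T acts at 1.24 m; only its component perpendicular to the boom, T sinθ, produces torque. sinθ = h/√(h²+d²) = 1.09/√(1.09²+1.24²) = 0.6602.
Setting net torque to zero: T × 1.24 × 0.6602 = 653.3 → T = 653.3 / 0.8186 = 798 N.

T ≈ 798 N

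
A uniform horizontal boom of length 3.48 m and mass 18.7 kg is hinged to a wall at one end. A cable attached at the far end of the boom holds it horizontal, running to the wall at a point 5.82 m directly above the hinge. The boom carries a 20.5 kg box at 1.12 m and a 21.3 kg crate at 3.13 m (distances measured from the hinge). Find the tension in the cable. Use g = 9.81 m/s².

T ≈ 401 N

Choose the hinge as the axis so the unknown hinge reaction has zero arm there.
Beam weight: 18.7 × 9.81 = 183.4 N down at 1.74 m → arm 1.74 m, τ = 183.4 × 1.74 = 319.1 N·m clockwise.
Box: 20.5 × 9.81 = 201.1 N down at 1.12 m → arm 1.12 m, τ = 201.1 × 1.12 = 225.2 N·m clockwise.
Crate: 21.3 × 9.81 = 209 N down at 3.13 m → arm 3.13 m, τ = 209 × 3.13 = 654.2 N·m clockwise.
Total clockwise load moment = 1198 N·m.
The cable tension T acts at 3.48 m; only its component perpendicular to the boom, T sinθ, produces torque. sinθ = h/√(h²+d²) = 5.82/√(5.82²+3.48²) = 0.8583.
Setting net torque to zero: T × 3.48 × 0.8583 = 1198 → T = 1198 / 2.987 = 401 N.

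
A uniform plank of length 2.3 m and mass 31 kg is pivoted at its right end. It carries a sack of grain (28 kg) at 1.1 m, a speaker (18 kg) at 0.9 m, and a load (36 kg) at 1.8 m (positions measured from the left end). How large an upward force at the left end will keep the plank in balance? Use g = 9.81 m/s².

Take moments about the right end.
Beam weight: 31 × 9.81 = 304.1 N down at 1.15 m → arm 1.15 m, τ = 304.1 × 1.15 = 349.7 N·m counterclockwise.
Sack of grain: 28 × 9.81 = 274.7 N down at 1.1 m → arm 1.2 m, τ = 274.7 × 1.2 = 329.6 N·m counterclockwise.
Speaker: 18 × 9.81 = 176.6 N down at 0.9 m → arm 1.4 m, τ = 176.6 × 1.4 = 247.2 N·m counterclockwise.
Load: 36 × 9.81 = 353.2 N down at 1.8 m → arm 0.5 m, τ = 353.2 × 0.5 = 176.6 N·m counterclockwise.
Net moment of the loads = 1103 N·m counterclockwise.
The upward force F acts at the left end, arm 2.3 m, giving F × 2.3 clockwise.
Στ = 0 ⇒ F × 2.3 = 1103 ⇒ F = 1103 / 2.3 = 480 N.

F ≈ 480 N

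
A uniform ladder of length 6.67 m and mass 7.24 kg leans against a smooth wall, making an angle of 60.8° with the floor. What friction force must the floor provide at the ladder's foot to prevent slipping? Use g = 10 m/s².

f ≈ 20.2 N

Sum moments about the foot of the ladder (the floor normal and friction both act there and drop out).
Ladder weight 7.24×10 = 72.4 N acts at 3.335 m along the ladder; its horizontal arm is 3.335·cos60.8° = 1.627 m → τ = 117.8 N·m clockwise.
Wall normal N acts horizontally at the top; its moment arm is the height L sinθ = 6.67·sin60.8° = 5.822 m, counterclockwise.
For rotational equilibrium, N × 5.822 = 117.8, so N = 20.2 N.
ΣFx = 0: friction at the foot balances the wall's push, so f = N_wall = 20.2 N.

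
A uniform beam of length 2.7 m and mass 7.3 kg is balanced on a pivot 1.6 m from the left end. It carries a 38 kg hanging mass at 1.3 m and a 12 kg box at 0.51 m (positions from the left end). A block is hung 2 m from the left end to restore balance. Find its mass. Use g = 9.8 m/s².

m ≈ 65.8 kg

Take moments about the pivot (at 1.6 m from the left end).
Beam weight: 7.3 × 9.8 = 71.54 N down at 1.35 m → arm 0.25 m, τ = 71.54 × 0.25 = 17.89 N·m counterclockwise.
Hanging mass: 38 × 9.8 = 372.4 N down at 1.3 m → arm 0.3 m, τ = 372.4 × 0.3 = 111.7 N·m counterclockwise.
Box: 12 × 9.8 = 117.6 N down at 0.51 m → arm 1.09 m, τ = 117.6 × 1.09 = 128.2 N·m counterclockwise.
Net moment of known loads = 257.8 N·m counterclockwise.
An unknown mass m at 2 m has arm 0.4 m; its moment is m·g·0.4 clockwise.
Στ = 0 ⇒ m × 9.8 × 0.4 = 257.8 ⇒ m = 257.8 / (9.8 × 0.4) = 65.8 kg.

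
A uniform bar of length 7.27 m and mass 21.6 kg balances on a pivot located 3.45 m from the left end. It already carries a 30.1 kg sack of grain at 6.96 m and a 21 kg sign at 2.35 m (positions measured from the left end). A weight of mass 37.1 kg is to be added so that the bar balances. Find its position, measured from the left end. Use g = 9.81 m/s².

Sum moments about the pivot (at 3.45 m from the left end) (the support reaction has zero arm there).
Beam weight: 21.6 × 9.81 = 211.9 N down at 3.635 m → arm 0.185 m, τ = 211.9 × 0.185 = 39.2 N·m clockwise.
Sack of grain: 30.1 × 9.81 = 295.3 N down at 6.96 m → arm 3.51 m, τ = 295.3 × 3.51 = 1037 N·m clockwise.
Sign: 21 × 9.81 = 206 N down at 2.35 m → arm 1.1 m, τ = 206 × 1.1 = 226.6 N·m counterclockwise.
Net moment of existing loads = 849.6 N·m clockwise.
The weight weighs 37.1 × 9.81 = 364 N and must supply an equal counterclockwise moment, so its lever arm about the pivot is 849.6 / 364 = 2.33 m.
That puts it at 3.45 − 2.33 = 1.12 m from the left end.

x ≈ 1.12 m from the left end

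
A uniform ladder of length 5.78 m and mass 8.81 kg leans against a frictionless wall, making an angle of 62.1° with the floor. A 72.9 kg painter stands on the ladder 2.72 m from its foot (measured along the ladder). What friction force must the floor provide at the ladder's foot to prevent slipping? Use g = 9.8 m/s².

f ≈ 201 N

Choose the foot of the ladder as the axis so the floor normal and friction both act there and drop out.
Ladder weight 8.81×9.8 = 86.34 N acts at 2.89 m along the ladder; its horizontal arm is 2.89·cos62.1° = 1.352 m → τ = 116.7 N·m clockwise.
Painter: 72.9×9.8 = 714.4 N at 2.72 m → arm 1.273 m → τ = 909.4 N·m clockwise.
Wall normal N acts horizontally at the top; its moment arm is the height L sinθ = 5.78·sin62.1° = 5.108 m, counterclockwise.
Στ = 0 ⇒ N × 5.108 = 1026 ⇒ N = 201 N.
ΣFx = 0: friction at the foot balances the wall's push, so f = N_wall = 201 N.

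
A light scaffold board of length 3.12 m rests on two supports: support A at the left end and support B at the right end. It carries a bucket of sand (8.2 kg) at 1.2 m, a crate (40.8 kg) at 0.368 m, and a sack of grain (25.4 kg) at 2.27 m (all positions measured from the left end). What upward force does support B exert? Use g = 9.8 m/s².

R_B ≈ 259 N

Take moments about support A.
Bucket of sand: 8.2 × 9.8 = 80.36 N down at 1.2 m → arm 1.2 m, τ = 80.36 × 1.2 = 96.43 N·m clockwise.
Crate: 40.8 × 9.8 = 399.8 N down at 0.368 m → arm 0.368 m, τ = 399.8 × 0.368 = 147.1 N·m clockwise.
Sack of grain: 25.4 × 9.8 = 248.9 N down at 2.27 m → arm 2.27 m, τ = 248.9 × 2.27 = 565 N·m clockwise.
Net load moment about support A = 808.5 N·m clockwise.
Reaction R at support B is upward at 3.12 m, arm 3.12 m → moment R × 3.12 counterclockwise.
For rotational equilibrium, R × 3.12 = 808.5, so R = 259 N.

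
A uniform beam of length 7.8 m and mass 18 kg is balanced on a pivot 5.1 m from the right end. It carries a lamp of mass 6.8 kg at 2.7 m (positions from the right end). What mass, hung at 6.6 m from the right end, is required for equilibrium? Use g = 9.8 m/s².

Sum moments about the pivot (at 5.1 m from the right end) (the support reaction has zero arm there).
Beam weight: 18 × 9.8 = 176.4 N down at 3.9 m → arm 1.2 m, τ = 176.4 × 1.2 = 211.7 N·m clockwise.
Lamp: 6.8 × 9.8 = 66.64 N down at 2.7 m → arm 2.4 m, τ = 66.64 × 2.4 = 159.9 N·m clockwise.
Net moment of known loads = 371.6 N·m clockwise.
An unknown mass m at 6.6 m has arm 1.5 m; its moment is m·g·1.5 counterclockwise.
Setting net torque to zero: m × 9.8 × 1.5 = 371.6 → m = 371.6 / (9.8 × 1.5) = 25.3 kg.

m ≈ 25.3 kg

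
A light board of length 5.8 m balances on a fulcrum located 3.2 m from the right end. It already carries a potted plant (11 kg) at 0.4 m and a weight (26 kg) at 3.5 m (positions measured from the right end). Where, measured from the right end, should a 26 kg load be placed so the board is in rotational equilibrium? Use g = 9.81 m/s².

x ≈ 4.08 m from the right end

Choose the fulcrum (at 3.2 m from the right end) as the axis so the support reaction has zero arm there.
Potted plant: 11 × 9.81 = 107.9 N down at 0.4 m → arm 2.8 m, τ = 107.9 × 2.8 = 302.1 N·m clockwise.
Weight: 26 × 9.81 = 255.1 N down at 3.5 m → arm 0.3 m, τ = 255.1 × 0.3 = 76.53 N·m counterclockwise.
Net moment of existing loads = 225.6 N·m clockwise.
The load weighs 26 × 9.81 = 255.1 N and must supply an equal counterclockwise moment, so its lever arm about the fulcrum is 225.6 / 255.1 = 0.884 m.
That puts it at 3.2 + 0.884 = 4.08 m from the right end.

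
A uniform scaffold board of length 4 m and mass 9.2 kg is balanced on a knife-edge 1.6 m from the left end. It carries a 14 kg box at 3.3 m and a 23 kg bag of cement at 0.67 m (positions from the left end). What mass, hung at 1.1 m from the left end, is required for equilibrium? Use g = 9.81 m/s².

m ≈ 12.2 kg

Taking torques about the knife-edge (at 1.6 m from the left end):
Beam weight: 9.2 × 9.81 = 90.25 N down at 2 m → arm 0.4 m, τ = 90.25 × 0.4 = 36.1 N·m clockwise.
Box: 14 × 9.81 = 137.3 N down at 3.3 m → arm 1.7 m, τ = 137.3 × 1.7 = 233.4 N·m clockwise.
Bag of cement: 23 × 9.81 = 225.6 N down at 0.67 m → arm 0.93 m, τ = 225.6 × 0.93 = 209.8 N·m counterclockwise.
Net moment of known loads = 59.7 N·m clockwise.
An unknown mass m at 1.1 m has arm 0.5 m; its moment is m·g·0.5 counterclockwise.
For rotational equilibrium, m × 9.81 × 0.5 = 59.7, so m = 59.7 / (9.81 × 0.5) = 12.2 kg.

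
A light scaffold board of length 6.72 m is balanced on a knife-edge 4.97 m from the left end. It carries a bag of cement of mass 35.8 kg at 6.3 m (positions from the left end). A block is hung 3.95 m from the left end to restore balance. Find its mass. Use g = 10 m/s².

m ≈ 46.7 kg

Sum moments about the knife-edge (at 4.97 m from the left end) (the support reaction has zero arm there).
Bag of cement: 35.8 × 10 = 358 N down at 6.3 m → arm 1.33 m, τ = 358 × 1.33 = 476.1 N·m clockwise.
Net moment of known loads = 476.1 N·m clockwise.
An unknown mass m at 3.95 m has arm 1.02 m; its moment is m·g·1.02 counterclockwise.
Balancing moments: m × 10 × 1.02 = 476.1, giving m = 476.1 / (10 × 1.02) = 46.7 kg.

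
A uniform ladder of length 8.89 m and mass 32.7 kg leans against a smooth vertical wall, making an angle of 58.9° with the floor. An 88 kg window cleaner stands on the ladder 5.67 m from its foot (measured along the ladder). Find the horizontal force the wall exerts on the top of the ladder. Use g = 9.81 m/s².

N_wall ≈ 429 N

Sum moments about the foot of the ladder (the floor normal and friction both act there and drop out).
Ladder weight 32.7×9.81 = 320.8 N acts at 4.445 m along the ladder; its horizontal arm is 4.445·cos58.9° = 2.296 m → τ = 736.6 N·m clockwise.
Window cleaner: 88×9.81 = 863.3 N at 5.67 m → arm 2.929 m → τ = 2529 N·m clockwise.
Wall normal N acts horizontally at the top; its moment arm is the height L sinθ = 8.89·sin58.9° = 7.612 m, counterclockwise.
Setting net torque to zero: N × 7.612 = 3266 → N = 429 N.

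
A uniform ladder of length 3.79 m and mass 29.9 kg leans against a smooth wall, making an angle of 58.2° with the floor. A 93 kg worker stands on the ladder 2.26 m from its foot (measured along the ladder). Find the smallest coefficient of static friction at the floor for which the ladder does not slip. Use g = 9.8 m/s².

μ_min ≈ 0.355

Take moments about the foot of the ladder.
Ladder weight 29.9×9.8 = 293 N acts at 1.895 m along the ladder; its horizontal arm is 1.895·cos58.2° = 0.9986 m → τ = 292.6 N·m clockwise.
Worker: 93×9.8 = 911.4 N at 2.26 m → arm 1.191 m → τ = 1085 N·m clockwise.
Wall normal N acts horizontally at the top; its moment arm is the height L sinθ = 3.79·sin58.2° = 3.221 m, counterclockwise.
Balancing moments: N × 3.221 = 1378, giving N = 427.8 N.
ΣFx = 0 ⇒ f = N_wall = 427.8 N. ΣFy = 0 ⇒ N_floor = 1204 N.
μ_min = f / N_floor = 427.8 / 1204 = 0.355.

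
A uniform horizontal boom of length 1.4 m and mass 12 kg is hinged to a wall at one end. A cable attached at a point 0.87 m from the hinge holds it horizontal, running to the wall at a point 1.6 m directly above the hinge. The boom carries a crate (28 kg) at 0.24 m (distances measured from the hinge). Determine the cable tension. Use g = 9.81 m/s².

T ≈ 194 N

Choose the hinge as the axis so the unknown hinge reaction has zero arm there.
Beam weight: 12 × 9.81 = 117.7 N down at 0.7 m → arm 0.7 m, τ = 117.7 × 0.7 = 82.39 N·m clockwise.
Crate: 28 × 9.81 = 274.7 N down at 0.24 m → arm 0.24 m, τ = 274.7 × 0.24 = 65.93 N·m clockwise.
Total clockwise load moment = 148.3 N·m.
The cable tension T acts at 0.87 m; only its component perpendicular to the boom, T sinθ, produces torque. sinθ = h/√(h²+d²) = 1.6/√(1.6²+0.87²) = 0.8785.
For rotational equilibrium, T × 0.87 × 0.8785 = 148.3, so T = 148.3 / 0.7643 = 194 N.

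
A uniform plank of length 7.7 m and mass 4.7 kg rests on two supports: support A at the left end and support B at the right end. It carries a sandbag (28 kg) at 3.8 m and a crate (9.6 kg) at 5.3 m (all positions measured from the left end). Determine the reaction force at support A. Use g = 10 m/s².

Choose support B as the axis so its reaction then has zero moment arm.
Beam weight: 4.7 × 10 = 47 N down at 3.85 m → arm 3.85 m, τ = 47 × 3.85 = 181 N·m counterclockwise.
Sandbag: 28 × 10 = 280 N down at 3.8 m → arm 3.9 m, τ = 280 × 3.9 = 1092 N·m counterclockwise.
Crate: 9.6 × 10 = 96 N down at 5.3 m → arm 2.4 m, τ = 96 × 2.4 = 230.4 N·m counterclockwise.
Net load moment about support B = 1503 N·m counterclockwise.
Reaction R at support A is upward at 0 m, arm 7.7 m → moment R × 7.7 clockwise.
For rotational equilibrium, R × 7.7 = 1503, so R = 195 N.

R_A ≈ 195 N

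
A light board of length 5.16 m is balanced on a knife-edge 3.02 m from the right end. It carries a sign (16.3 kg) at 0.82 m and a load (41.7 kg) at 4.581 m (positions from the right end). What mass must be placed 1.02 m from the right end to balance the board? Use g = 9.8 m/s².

Sum moments about the knife-edge (at 3.02 m from the right end) (the support reaction has zero arm there).
Sign: 16.3 × 9.8 = 159.7 N down at 0.82 m → arm 2.2 m, τ = 159.7 × 2.2 = 351.3 N·m clockwise.
Load: 41.7 × 9.8 = 408.7 N down at 4.581 m → arm 1.561 m, τ = 408.7 × 1.561 = 638 N·m counterclockwise.
Net moment of known loads = 286.7 N·m counterclockwise.
An unknown mass m at 1.02 m has arm 2 m; its moment is m·g·2 clockwise.
Στ = 0 ⇒ m × 9.8 × 2 = 286.7 ⇒ m = 286.7 / (9.8 × 2) = 14.6 kg.

m ≈ 14.6 kg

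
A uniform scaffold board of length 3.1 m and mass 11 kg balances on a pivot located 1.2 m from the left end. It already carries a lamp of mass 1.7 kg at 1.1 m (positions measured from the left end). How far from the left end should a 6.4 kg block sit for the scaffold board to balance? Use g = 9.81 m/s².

x ≈ 0.625 m from the left end

Take moments about the pivot (at 1.2 m from the left end).
Beam weight: 11 × 9.81 = 107.9 N down at 1.55 m → arm 0.35 m, τ = 107.9 × 0.35 = 37.77 N·m clockwise.
Lamp: 1.7 × 9.81 = 16.68 N down at 1.1 m → arm 0.1 m, τ = 16.68 × 0.1 = 1.668 N·m counterclockwise.
Net moment of existing loads = 36.1 N·m clockwise.
The block weighs 6.4 × 9.81 = 62.78 N and must supply an equal counterclockwise moment, so its lever arm about the pivot is 36.1 / 62.78 = 0.575 m.
That puts it at 1.2 − 0.575 = 0.625 m from the left end.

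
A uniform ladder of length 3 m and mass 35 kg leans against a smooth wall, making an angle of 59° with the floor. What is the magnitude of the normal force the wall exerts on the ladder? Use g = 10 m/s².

Choose the foot of the ladder as the axis so the floor normal and friction both act there and drop out.
Ladder weight 35×10 = 350 N acts at 1.5 m along the ladder; its horizontal arm is 1.5·cos59° = 0.7726 m → τ = 270.4 N·m clockwise.
Wall normal N acts horizontally at the top; its moment arm is the height L sinθ = 3·sin59° = 2.572 m, counterclockwise.
Setting net torque to zero: N × 2.572 = 270.4 → N = 105 N.

N_wall ≈ 105 N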